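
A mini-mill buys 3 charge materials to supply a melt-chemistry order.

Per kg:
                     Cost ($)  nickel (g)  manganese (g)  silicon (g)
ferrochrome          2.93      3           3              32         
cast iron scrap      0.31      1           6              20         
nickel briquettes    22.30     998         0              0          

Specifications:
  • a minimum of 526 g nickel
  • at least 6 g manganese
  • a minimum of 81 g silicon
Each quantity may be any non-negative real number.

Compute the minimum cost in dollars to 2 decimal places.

This is a linear program. Let x1 = kg of ferrochrome, x2 = kg of cast iron scrap, x3 = kg of nickel briquettes.
Minimise 2.93x1 + 0.31x2 + 22.3x3 with:
  3x1 + 1x2 + 998x3 ≥ 526   (nickel)
  3x1 + 6x2 ≥ 6   (manganese)
  32x1 + 20x2 ≥ 81   (silicon)
  x1, x2, x3 ≥ 0.
At the optimum only cast iron scrap, nickel briquettes are positive (ferrochrome = 0). There the nickel and silicon constraints are tight.
Solving gives x2 = 4.05, x3 = 0.523.
Hence cost = 0.31·4.05 + 22.3·0.523 = $12.9184.

$12.92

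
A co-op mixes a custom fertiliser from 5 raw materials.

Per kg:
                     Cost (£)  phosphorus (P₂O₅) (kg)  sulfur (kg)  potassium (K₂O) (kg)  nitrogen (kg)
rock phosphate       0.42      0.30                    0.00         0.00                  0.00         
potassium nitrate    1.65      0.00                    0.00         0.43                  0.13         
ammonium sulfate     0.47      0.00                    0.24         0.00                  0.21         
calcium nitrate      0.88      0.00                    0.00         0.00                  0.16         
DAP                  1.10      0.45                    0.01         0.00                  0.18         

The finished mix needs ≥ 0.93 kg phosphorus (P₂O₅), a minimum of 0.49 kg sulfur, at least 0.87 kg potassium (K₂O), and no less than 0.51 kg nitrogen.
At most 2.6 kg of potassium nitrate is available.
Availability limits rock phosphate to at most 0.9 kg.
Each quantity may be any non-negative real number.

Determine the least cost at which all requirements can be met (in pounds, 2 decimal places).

£6.26

This is a linear program. Let x1 = kg of rock phosphate, x2 = kg of potassium nitrate, x3 = kg of ammonium sulfate, x4 = kg of calcium nitrate, x5 = kg of DAP.
Minimise 0.42x1 + 1.65x2 + 0.47x3 + 0.88x4 + 1.1x5 with:
  0.3x1 + 0.45x5 ≥ 0.93   (phosphorus (P₂O₅))
  0.24x3 + 0.01x5 ≥ 0.49   (sulfur)
  0.43x2 ≥ 0.87   (potassium (K₂O))
  0.13x2 + 0.21x3 + 0.16x4 + 0.18x5 ≥ 0.51   (nitrogen)
  x2 ≤ 2.6
  x1 ≤ 0.9
  x1, x2, x3, x4, x5 ≥ 0.
The cheapest feasible vertex uses only rock phosphate, potassium nitrate, ammonium sulfate, DAP; calcium nitrate is not used. There the phosphorus (P₂O₅), sulfur, potassium (K₂O), the rock phosphate cap constraints are tight.
That vertex is x1 = 0.9, x2 = 2.023, x3 = 1.981, x5 = 1.467.
Objective = 0.42·0.9 + 1.65·2.023 + 0.47·1.981 + 1.1·1.467 = 6.2607.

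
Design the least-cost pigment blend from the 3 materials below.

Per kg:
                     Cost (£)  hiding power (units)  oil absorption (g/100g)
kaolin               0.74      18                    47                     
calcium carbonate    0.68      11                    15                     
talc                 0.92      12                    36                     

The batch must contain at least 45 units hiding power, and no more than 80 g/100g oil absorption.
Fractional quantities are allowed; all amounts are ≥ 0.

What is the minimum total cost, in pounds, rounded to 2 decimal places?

This is a linear program. Let x1 = kg of kaolin, x2 = kg of calcium carbonate, x3 = kg of talc.
Minimise 0.74x1 + 0.68x2 + 0.92x3 with:
  18x1 + 11x2 + 12x3 ≥ 45   (hiding power)
  47x1 + 15x2 + 36x3 ≤ 80   (oil absorption)
  x1, x2, x3 ≥ 0.
At the optimum only kaolin, calcium carbonate are positive (talc = 0). There the hiding power and oil absorption constraints are tight.
That vertex is x1 = 0.83, x2 = 2.733.
Hence cost = 0.74·0.83 + 0.68·2.733 = £2.4726.

£2.47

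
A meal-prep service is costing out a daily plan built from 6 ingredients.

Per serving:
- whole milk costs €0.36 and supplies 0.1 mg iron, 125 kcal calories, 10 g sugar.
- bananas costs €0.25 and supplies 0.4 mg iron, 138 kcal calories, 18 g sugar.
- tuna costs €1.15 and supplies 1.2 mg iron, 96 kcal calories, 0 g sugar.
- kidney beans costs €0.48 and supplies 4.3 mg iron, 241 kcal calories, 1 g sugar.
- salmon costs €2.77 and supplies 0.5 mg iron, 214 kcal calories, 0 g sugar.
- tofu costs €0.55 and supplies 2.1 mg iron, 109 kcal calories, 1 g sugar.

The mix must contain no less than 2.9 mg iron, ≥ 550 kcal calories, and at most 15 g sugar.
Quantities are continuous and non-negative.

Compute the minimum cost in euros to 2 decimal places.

€1.08

This is a linear program. Let x1 = servings of whole milk, x2 = servings of bananas, x3 = servings of tuna, x4 = servings of kidney beans, x5 = servings of salmon, x6 = servings of tofu.
min 0.36x1 + 0.25x2 + 1.15x3 + 0.48x4 + 2.77x5 + 0.55x6 subject to:
  0.1x1 + 0.4x2 + 1.2x3 + 4.3x4 + 0.5x5 + 2.1x6 ≥ 2.9   (iron)
  125x1 + 138x2 + 96x3 + 241x4 + 214x5 + 109x6 ≥ 550   (calories)
  10x1 + 18x2 + 1x4 + 1x6 ≤ 15   (sugar)
  x1, x2, x3, x4, x5, x6 ≥ 0.
The optimal basis is {bananas, kidney beans}; whole milk, tuna, salmon, tofu drop out. There the calories and sugar constraints are tight.
So bananas = 0.7298 servings, kidney beans = 1.864 servings.
Objective = 0.25·0.7298 + 0.48·1.864 = 1.0772.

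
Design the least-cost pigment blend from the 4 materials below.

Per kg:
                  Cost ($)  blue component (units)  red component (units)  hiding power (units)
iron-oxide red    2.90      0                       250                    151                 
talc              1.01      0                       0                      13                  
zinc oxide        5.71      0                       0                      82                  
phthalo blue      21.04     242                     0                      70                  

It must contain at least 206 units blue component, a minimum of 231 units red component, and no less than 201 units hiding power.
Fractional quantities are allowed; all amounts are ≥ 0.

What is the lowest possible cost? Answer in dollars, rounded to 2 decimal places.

$20.63

Let x1 = kg of iron-oxide red, x2 = kg of talc, x3 = kg of zinc oxide, x4 = kg of phthalo blue.
min 2.9x1 + 1.01x2 + 5.71x3 + 21.04x4 with:
  242x4 ≥ 206   (blue component)
  250x1 ≥ 231   (red component)
  151x1 + 13x2 + 82x3 + 70x4 ≥ 201   (hiding power)
  x1, x2, x3, x4 ≥ 0.
The cheapest feasible vertex uses only iron-oxide red, phthalo blue; talc, zinc oxide are not used. The blue component and hiding power requirements are met with equality.
So iron-oxide red = 0.9365 kg, phthalo blue = 0.8512 kg.
Cost = 2.9·0.9365 + 21.04·0.8512 = 20.6251.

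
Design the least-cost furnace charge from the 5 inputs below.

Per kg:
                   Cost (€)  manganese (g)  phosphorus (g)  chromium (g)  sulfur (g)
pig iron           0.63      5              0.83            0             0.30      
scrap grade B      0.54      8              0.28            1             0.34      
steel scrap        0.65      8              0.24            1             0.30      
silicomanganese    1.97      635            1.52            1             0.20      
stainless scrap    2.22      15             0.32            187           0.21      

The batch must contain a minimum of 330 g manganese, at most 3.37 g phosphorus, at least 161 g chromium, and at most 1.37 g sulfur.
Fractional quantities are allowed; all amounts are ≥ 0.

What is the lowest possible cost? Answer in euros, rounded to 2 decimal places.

Let x1 = kg of pig iron, x2 = kg of scrap grade B, x3 = kg of steel scrap, x4 = kg of silicomanganese, x5 = kg of stainless scrap.
Minimise 0.63x1 + 0.54x2 + 0.65x3 + 1.97x4 + 2.22x5 with:
  5x1 + 8x2 + 8x3 + 635x4 + 15x5 ≥ 330   (manganese)
  0.83x1 + 0.28x2 + 0.24x3 + 1.52x4 + 0.32x5 ≤ 3.37   (phosphorus)
  1x2 + 1x3 + 1x4 + 187x5 ≥ 161   (chromium)
  0.3x1 + 0.34x2 + 0.3x3 + 0.2x4 + 0.21x5 ≤ 1.37   (sulfur)
  x1, x2, x3, x4, x5 ≥ 0.
The minimum-cost mix takes nothing from pig iron, scrap grade B, steel scrap — only silicomanganese, stainless scrap. There the manganese and chromium constraints are tight.
Optimal quantities: silicomanganese = 0.4994 kg, stainless scrap = 0.8583 kg.
Cost = 1.97·0.4994 + 2.22·0.8583 = 2.8892.

€2.89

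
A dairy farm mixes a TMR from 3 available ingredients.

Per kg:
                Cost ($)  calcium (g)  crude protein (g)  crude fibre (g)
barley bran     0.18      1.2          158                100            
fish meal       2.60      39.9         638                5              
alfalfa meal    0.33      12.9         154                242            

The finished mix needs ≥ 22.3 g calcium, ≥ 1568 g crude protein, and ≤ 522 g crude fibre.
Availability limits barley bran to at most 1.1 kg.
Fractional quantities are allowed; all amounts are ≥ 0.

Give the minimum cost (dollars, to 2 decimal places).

Treat it as an LP. Let x1 = kg of barley bran, x2 = kg of fish meal, x3 = kg of alfalfa meal.
min 0.18x1 + 2.6x2 + 0.33x3 s.t.:
  1.2x1 + 39.9x2 + 12.9x3 ≥ 22.3   (calcium)
  158x1 + 638x2 + 154x3 ≥ 1568   (crude protein)
  100x1 + 5x2 + 242x3 ≤ 522   (crude fibre)
  x1 ≤ 1.1
  x1, x2, x3 ≥ 0.
All 3 inputs are positive at the optimum. There the crude protein, crude fibre, the barley bran cap constraints are tight.
Optimal quantities: barley bran = 1.1 kg, fish meal = 1.783 kg, alfalfa meal = 1.666 kg.
Objective = 0.18·1.1 + 2.6·1.783 + 0.33·1.666 = 5.3836.

$5.38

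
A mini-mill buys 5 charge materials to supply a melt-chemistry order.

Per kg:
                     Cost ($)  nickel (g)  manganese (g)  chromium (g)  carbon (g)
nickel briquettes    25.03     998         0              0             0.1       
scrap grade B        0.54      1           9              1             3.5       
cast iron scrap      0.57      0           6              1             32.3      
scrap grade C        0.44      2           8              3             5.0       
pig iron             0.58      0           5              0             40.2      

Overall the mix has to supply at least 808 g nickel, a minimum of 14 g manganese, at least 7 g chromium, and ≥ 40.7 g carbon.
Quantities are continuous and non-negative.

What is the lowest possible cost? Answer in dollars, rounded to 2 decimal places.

Set it up as a linear program. Let x1 = kg of nickel briquettes, x2 = kg of scrap grade B, x3 = kg of cast iron scrap, x4 = kg of scrap grade C, x5 = kg of pig iron.
Minimize 25.03x1 + 0.54x2 + 0.57x3 + 0.44x4 + 0.58x5 s.t.:
  998x1 + 1x2 + 2x4 ≥ 808   (nickel)
  9x2 + 6x3 + 8x4 + 5x5 ≥ 14   (manganese)
  1x2 + 1x3 + 3x4 ≥ 7   (chromium)
  0.1x1 + 3.5x2 + 32.3x3 + 5x4 + 40.2x5 ≥ 40.7   (carbon)
  x1, x2, x3, x4, x5 ≥ 0.
At the optimum only nickel briquettes, cast iron scrap, scrap grade C are positive (scrap grade B, pig iron = 0). There the nickel, chromium, carbon constraints are tight.
Optimal quantities: nickel briquettes = 0.8056 kg, cast iron scrap = 0.9451 kg, scrap grade C = 2.018 kg.
Objective = 25.03·0.8056 + 0.57·0.9451 + 0.44·2.018 = 21.5908.

$21.59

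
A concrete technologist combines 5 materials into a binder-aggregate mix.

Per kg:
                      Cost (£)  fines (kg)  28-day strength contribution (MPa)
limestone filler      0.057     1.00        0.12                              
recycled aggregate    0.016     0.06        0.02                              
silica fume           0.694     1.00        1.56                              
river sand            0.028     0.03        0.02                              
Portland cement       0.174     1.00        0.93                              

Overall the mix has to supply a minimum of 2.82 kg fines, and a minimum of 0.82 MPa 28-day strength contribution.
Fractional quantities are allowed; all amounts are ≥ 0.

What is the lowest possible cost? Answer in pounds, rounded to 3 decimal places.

£0.230

Set it up as a linear program. Let x1 = kg of limestone filler, x2 = kg of recycled aggregate, x3 = kg of silica fume, x4 = kg of river sand, x5 = kg of Portland cement.
min 0.057x1 + 0.016x2 + 0.694x3 + 0.028x4 + 0.174x5 s.t.:
  1x1 + 0.06x2 + 1x3 + 0.03x4 + 1x5 ≥ 2.82   (fines)
  0.12x1 + 0.02x2 + 1.56x3 + 0.02x4 + 0.93x5 ≥ 0.82   (28-day strength contribution)
  x1, x2, x3, x4, x5 ≥ 0.
The optimal basis is {limestone filler, Portland cement}; recycled aggregate, silica fume, river sand drop out. The fines and 28-day strength contribution requirements are met with equality.
So limestone filler = 2.225 kg, Portland cement = 0.5946 kg.
Cost = 0.057·2.225 + 0.174·0.5946 = 0.23029.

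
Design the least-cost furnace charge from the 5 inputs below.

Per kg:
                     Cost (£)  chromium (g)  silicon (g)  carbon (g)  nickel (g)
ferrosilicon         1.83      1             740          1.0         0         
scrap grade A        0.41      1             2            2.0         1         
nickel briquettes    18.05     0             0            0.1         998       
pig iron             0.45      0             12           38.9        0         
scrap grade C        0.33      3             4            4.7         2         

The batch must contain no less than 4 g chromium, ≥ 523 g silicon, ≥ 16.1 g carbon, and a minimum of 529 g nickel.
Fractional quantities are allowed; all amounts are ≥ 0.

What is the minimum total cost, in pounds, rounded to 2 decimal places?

£11.28

This is a linear program. Let x1 = kg of ferrosilicon, x2 = kg of scrap grade A, x3 = kg of nickel briquettes, x4 = kg of pig iron, x5 = kg of scrap grade C.
min 1.83x1 + 0.41x2 + 18.05x3 + 0.45x4 + 0.33x5 with:
  1x1 + 1x2 + 3x5 ≥ 4   (chromium)
  740x1 + 2x2 + 12x4 + 4x5 ≥ 523   (silicon)
  1x1 + 2x2 + 0.1x3 + 38.9x4 + 4.7x5 ≥ 16.1   (carbon)
  1x2 + 998x3 + 2x5 ≥ 529   (nickel)
  x1, x2, x3, x4, x5 ≥ 0.
The cheapest feasible vertex uses only ferrosilicon, nickel briquettes, pig iron, scrap grade C; scrap grade A is not used. Binding constraints: chromium, silicon, carbon, nickel.
Solving gives x1 = 0.6966, x3 = 0.5279, x4 = 0.2616, x5 = 1.101.
Cost = 1.83·0.6966 + 18.05·0.5279 + 0.45·0.2616 + 0.33·1.101 = 11.2844.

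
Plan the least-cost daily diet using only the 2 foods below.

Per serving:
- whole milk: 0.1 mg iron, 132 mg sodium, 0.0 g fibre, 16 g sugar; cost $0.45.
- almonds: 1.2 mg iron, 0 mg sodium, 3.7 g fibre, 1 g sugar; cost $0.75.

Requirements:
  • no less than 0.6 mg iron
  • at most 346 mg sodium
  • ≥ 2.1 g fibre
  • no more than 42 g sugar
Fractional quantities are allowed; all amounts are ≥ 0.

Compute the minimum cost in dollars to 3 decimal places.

$0.426

Treat it as an LP. Let x1 = servings of whole milk, x2 = servings of almonds.
Minimise 0.45x1 + 0.75x2 subject to:
  0.1x1 + 1.2x2 ≥ 0.6   (iron)
  132x1 ≤ 346   (sodium)
  3.7x2 ≥ 2.1   (fibre)
  16x1 + 1x2 ≤ 42   (sugar)
  x1, x2 ≥ 0.
The minimum-cost mix takes nothing from whole milk — only almonds. The fibre requirement is met with equality.
So almonds = 0.5676 servings.
Total cost: 0.75·0.5676 = 0.42570.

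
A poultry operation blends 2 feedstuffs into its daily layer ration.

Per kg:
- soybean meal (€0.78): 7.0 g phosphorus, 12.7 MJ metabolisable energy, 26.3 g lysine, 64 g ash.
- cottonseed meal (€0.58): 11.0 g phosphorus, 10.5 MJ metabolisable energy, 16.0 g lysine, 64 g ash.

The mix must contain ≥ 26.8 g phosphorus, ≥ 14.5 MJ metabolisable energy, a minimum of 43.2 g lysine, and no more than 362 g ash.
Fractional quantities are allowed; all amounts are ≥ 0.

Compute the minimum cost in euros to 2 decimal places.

€1.52

Let x1 = kg of soybean meal, x2 = kg of cottonseed meal.
min 0.78x1 + 0.58x2 subject to:
  7x1 + 11x2 ≥ 26.8   (phosphorus)
  12.7x1 + 10.5x2 ≥ 14.5   (metabolisable energy)
  26.3x1 + 16x2 ≥ 43.2   (lysine)
  64x1 + 64x2 ≤ 362   (ash)
  x1, x2 ≥ 0.
Both inputs are positive at the optimum. The phosphorus and lysine requirements are met with equality.
Optimal quantities: soybean meal = 0.2617 kg, cottonseed meal = 2.27 kg.
Cost = 0.78·0.2617 + 0.58·2.27 = 1.5207.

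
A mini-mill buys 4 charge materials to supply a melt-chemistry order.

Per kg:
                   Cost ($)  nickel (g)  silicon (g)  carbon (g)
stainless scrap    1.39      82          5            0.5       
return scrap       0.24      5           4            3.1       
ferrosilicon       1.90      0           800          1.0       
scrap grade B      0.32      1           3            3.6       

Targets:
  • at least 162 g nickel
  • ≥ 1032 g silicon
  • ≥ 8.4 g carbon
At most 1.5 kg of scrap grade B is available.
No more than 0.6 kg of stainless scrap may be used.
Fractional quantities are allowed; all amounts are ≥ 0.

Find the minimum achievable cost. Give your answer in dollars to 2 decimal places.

$8.48

Let x1 = kg of stainless scrap, x2 = kg of return scrap, x3 = kg of ferrosilicon, x4 = kg of scrap grade B.
Minimize 1.39x1 + 0.24x2 + 1.9x3 + 0.32x4 with:
  82x1 + 5x2 + 1x4 ≥ 162   (nickel)
  5x1 + 4x2 + 800x3 + 3x4 ≥ 1032   (silicon)
  0.5x1 + 3.1x2 + 1x3 + 3.6x4 ≥ 8.4   (carbon)
  x4 ≤ 1.5
  x1 ≤ 0.6
  x1, x2, x3, x4 ≥ 0.
The optimal basis is {stainless scrap, return scrap, ferrosilicon}; scrap grade B drops out. Binding constraints: nickel, silicon, the stainless scrap cap.
That vertex is x1 = 0.6, x2 = 22.56, x3 = 1.173.
Cost = 1.39·0.6 + 0.24·22.56 + 1.9·1.173 = 8.4771.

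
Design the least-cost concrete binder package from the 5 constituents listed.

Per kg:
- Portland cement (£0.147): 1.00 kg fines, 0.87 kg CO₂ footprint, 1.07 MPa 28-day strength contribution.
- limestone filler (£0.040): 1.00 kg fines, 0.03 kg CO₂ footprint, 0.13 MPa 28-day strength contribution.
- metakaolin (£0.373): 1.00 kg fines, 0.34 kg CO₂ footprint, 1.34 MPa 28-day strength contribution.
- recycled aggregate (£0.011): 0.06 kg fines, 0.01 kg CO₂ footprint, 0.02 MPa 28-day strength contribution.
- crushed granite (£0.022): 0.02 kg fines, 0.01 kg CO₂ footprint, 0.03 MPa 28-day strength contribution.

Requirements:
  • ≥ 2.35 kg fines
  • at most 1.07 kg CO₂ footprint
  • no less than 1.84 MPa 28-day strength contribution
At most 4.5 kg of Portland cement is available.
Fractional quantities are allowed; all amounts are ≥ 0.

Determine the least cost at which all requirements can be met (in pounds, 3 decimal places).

£0.363

This is a linear program. Let x1 = kg of Portland cement, x2 = kg of limestone filler, x3 = kg of metakaolin, x4 = kg of recycled aggregate, x5 = kg of crushed granite.
Minimise 0.147x1 + 0.04x2 + 0.373x3 + 0.011x4 + 0.022x5 with:
  1x1 + 1x2 + 1x3 + 0.06x4 + 0.02x5 ≥ 2.35   (fines)
  0.87x1 + 0.03x2 + 0.34x3 + 0.01x4 + 0.01x5 ≤ 1.07   (CO₂ footprint)
  1.07x1 + 0.13x2 + 1.34x3 + 0.02x4 + 0.03x5 ≥ 1.84   (28-day strength contribution)
  x1 ≤ 4.5
  x1, x2, x3, x4, x5 ≥ 0.
The minimum-cost mix takes nothing from recycled aggregate, crushed granite — only Portland cement, limestone filler, metakaolin. The fines, CO₂ footprint, 28-day strength contribution requirements are met with equality.
So Portland cement = 1.012 kg, limestone filler = 0.856 kg, metakaolin = 0.482 kg.
Total cost: 0.147·1.012 + 0.04·0.856 + 0.373·0.482 = 0.36279.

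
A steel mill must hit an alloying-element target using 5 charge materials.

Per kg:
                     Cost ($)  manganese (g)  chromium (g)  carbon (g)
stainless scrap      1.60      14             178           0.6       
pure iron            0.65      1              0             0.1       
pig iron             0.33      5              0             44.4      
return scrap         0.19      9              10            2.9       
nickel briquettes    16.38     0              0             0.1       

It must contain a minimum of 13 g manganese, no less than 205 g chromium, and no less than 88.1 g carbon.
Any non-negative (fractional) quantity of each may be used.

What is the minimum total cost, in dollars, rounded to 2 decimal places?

$2.49

Treat it as an LP. Let x1 = kg of stainless scrap, x2 = kg of pure iron, x3 = kg of pig iron, x4 = kg of return scrap, x5 = kg of nickel briquettes.
min 1.6x1 + 0.65x2 + 0.33x3 + 0.19x4 + 16.38x5 s.t.:
  14x1 + 1x2 + 5x3 + 9x4 ≥ 13   (manganese)
  178x1 + 10x4 ≥ 205   (chromium)
  0.6x1 + 0.1x2 + 44.4x3 + 2.9x4 + 0.1x5 ≥ 88.1   (carbon)
  x1, x2, x3, x4, x5 ≥ 0.
At the optimum only stainless scrap, pig iron are positive (pure iron, return scrap, nickel briquettes = 0). Binding constraints: chromium and carbon.
That vertex is x1 = 1.152, x3 = 1.969.
Cost = 1.6·1.152 + 0.33·1.969 = 2.4930.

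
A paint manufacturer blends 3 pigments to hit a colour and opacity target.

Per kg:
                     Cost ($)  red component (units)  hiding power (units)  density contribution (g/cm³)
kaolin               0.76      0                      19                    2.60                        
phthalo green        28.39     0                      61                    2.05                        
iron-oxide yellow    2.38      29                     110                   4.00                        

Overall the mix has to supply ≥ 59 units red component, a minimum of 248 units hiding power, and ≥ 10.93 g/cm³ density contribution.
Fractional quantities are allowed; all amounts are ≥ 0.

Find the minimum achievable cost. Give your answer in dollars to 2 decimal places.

This is a linear program. Let x1 = kg of kaolin, x2 = kg of phthalo green, x3 = kg of iron-oxide yellow.
Minimise 0.76x1 + 28.39x2 + 2.38x3 subject to:
  29x3 ≥ 59   (red component)
  19x1 + 61x2 + 110x3 ≥ 248   (hiding power)
  2.6x1 + 2.05x2 + 4x3 ≥ 10.93   (density contribution)
  x1, x2, x3 ≥ 0.
The optimal basis is {kaolin, iron-oxide yellow}; phthalo green drops out. Binding constraints: hiding power and density contribution.
Solving gives x1 = 1.001, x3 = 2.082.
Cost = 0.76·1.001 + 2.38·2.082 = 5.7159.

$5.72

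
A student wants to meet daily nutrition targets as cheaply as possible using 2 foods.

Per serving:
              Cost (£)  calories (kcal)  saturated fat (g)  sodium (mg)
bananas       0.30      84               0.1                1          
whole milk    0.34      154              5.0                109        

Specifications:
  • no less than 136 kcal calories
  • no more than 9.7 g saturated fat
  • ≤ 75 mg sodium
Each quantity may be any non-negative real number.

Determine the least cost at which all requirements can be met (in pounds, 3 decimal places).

£0.342

Let x1 = servings of bananas, x2 = servings of whole milk.
Minimize 0.3x1 + 0.34x2 with:
  84x1 + 154x2 ≥ 136   (calories)
  0.1x1 + 5x2 ≤ 9.7   (saturated fat)
  1x1 + 109x2 ≤ 75   (sodium)
  x1, x2 ≥ 0.
Both inputs are positive at the optimum. There the calories and sodium constraints are tight.
Optimal quantities: bananas = 0.3637 servings, whole milk = 0.6847 servings.
Hence cost = 0.3·0.3637 + 0.34·0.6847 = £0.34191.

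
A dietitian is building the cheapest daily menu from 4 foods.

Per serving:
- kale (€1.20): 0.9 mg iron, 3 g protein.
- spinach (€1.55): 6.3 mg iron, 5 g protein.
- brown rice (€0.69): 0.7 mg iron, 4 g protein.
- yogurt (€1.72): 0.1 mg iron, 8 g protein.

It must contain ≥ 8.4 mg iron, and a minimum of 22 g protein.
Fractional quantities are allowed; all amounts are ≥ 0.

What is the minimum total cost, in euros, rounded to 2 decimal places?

€4.37

Let x1 = servings of kale, x2 = servings of spinach, x3 = servings of brown rice, x4 = servings of yogurt.
min 1.2x1 + 1.55x2 + 0.69x3 + 1.72x4 with:
  0.9x1 + 6.3x2 + 0.7x3 + 0.1x4 ≥ 8.4   (iron)
  3x1 + 5x2 + 4x3 + 8x4 ≥ 22   (protein)
  x1, x2, x3, x4 ≥ 0.
The cheapest feasible vertex uses only spinach, brown rice; kale, yogurt are not used. There the iron and protein constraints are tight.
So spinach = 0.8387 servings, brown rice = 4.452 servings.
Total cost: 1.55·0.8387 + 0.69·4.452 = 4.3719.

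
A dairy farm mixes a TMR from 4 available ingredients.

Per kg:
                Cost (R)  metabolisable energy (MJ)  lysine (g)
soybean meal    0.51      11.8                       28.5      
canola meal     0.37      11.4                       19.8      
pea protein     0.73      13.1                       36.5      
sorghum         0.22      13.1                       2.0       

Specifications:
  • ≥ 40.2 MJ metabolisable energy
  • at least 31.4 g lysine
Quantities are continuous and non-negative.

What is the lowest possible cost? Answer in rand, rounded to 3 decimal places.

Treat it as an LP. Let x1 = kg of soybean meal, x2 = kg of canola meal, x3 = kg of pea protein, x4 = kg of sorghum.
Minimise 0.51x1 + 0.37x2 + 0.73x3 + 0.22x4 s.t.:
  11.8x1 + 11.4x2 + 13.1x3 + 13.1x4 ≥ 40.2   (metabolisable energy)
  28.5x1 + 19.8x2 + 36.5x3 + 2x4 ≥ 31.4   (lysine)
  x1, x2, x3, x4 ≥ 0.
The minimum-cost mix takes nothing from soybean meal, pea protein — only canola meal, sorghum. Binding constraints: metabolisable energy and lysine.
Optimal quantities: canola meal = 1.399 kg, sorghum = 1.851 kg.
Hence cost = 0.37·1.399 + 0.22·1.851 = R0.92485.

R0.925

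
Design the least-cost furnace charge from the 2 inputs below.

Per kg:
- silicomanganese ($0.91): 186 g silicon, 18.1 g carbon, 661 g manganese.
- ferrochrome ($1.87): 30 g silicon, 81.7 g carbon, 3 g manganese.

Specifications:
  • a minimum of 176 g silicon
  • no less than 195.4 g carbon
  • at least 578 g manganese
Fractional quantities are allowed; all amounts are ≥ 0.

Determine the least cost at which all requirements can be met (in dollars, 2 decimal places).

Treat it as an LP. Let x1 = kg of silicomanganese, x2 = kg of ferrochrome.
Minimise 0.91x1 + 1.87x2 with:
  186x1 + 30x2 ≥ 176   (silicon)
  18.1x1 + 81.7x2 ≥ 195.4   (carbon)
  661x1 + 3x2 ≥ 578   (manganese)
  x1, x2 ≥ 0.
Both inputs are positive at the optimum. There the carbon and manganese constraints are tight.
That vertex is x1 = 0.8644, x2 = 2.2.
Cost = 0.91·0.8644 + 1.87·2.2 = 4.9006.

$4.90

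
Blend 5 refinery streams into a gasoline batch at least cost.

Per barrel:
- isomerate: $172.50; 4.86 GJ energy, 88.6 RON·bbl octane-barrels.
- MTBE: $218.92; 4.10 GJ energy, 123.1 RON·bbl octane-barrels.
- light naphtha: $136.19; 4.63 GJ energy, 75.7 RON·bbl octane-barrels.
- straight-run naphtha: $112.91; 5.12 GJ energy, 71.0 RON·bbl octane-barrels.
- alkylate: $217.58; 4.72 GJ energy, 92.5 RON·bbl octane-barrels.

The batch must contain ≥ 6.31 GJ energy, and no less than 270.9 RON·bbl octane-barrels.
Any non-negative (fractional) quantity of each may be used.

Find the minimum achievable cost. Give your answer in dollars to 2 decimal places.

Let x1 = barrels of isomerate, x2 = barrels of MTBE, x3 = barrels of light naphtha, x4 = barrels of straight-run naphtha, x5 = barrels of alkylate.
min 172.5x1 + 218.92x2 + 136.19x3 + 112.91x4 + 217.58x5 s.t.:
  4.86x1 + 4.1x2 + 4.63x3 + 5.12x4 + 4.72x5 ≥ 6.31   (energy)
  88.6x1 + 123.1x2 + 75.7x3 + 71x4 + 92.5x5 ≥ 270.9   (octane-barrels)
  x1, x2, x3, x4, x5 ≥ 0.
At the optimum only straight-run naphtha is positive (isomerate, MTBE, light naphtha, alkylate = 0). There the octane-barrels constraint is tight.
That vertex is x4 = 3.8155.
Cost = 112.91·3.8155 = 430.8081.

$430.81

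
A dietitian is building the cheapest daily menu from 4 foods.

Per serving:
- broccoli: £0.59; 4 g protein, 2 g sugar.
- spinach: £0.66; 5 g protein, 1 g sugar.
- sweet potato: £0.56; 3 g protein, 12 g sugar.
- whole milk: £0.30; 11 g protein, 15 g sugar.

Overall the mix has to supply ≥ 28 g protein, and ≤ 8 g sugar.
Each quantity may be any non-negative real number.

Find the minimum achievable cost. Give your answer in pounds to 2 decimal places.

Let x1 = servings of broccoli, x2 = servings of spinach, x3 = servings of sweet potato, x4 = servings of whole milk.
min 0.59x1 + 0.66x2 + 0.56x3 + 0.3x4 s.t.:
  4x1 + 5x2 + 3x3 + 11x4 ≥ 28   (protein)
  2x1 + 1x2 + 12x3 + 15x4 ≤ 8   (sugar)
  x1, x2, x3, x4 ≥ 0.
The optimal basis is {spinach, whole milk}; broccoli, sweet potato drop out. The protein and sugar requirements are met with equality.
That vertex is x2 = 5.187, x4 = 0.1875.
Objective = 0.66·5.187 + 0.3·0.1875 = 3.4797.

£3.48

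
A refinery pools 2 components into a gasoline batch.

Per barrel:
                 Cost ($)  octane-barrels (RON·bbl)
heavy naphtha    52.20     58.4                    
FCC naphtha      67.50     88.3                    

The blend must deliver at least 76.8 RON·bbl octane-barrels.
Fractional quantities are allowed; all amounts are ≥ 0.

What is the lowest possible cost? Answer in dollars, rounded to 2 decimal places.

$58.71

This is a linear program. Let x1 = barrels of heavy naphtha, x2 = barrels of FCC naphtha.
min 52.2x1 + 67.5x2 s.t.:
  58.4x1 + 88.3x2 ≥ 76.8   (octane-barrels)
  x1, x2 ≥ 0.
At the optimum only FCC naphtha is positive (heavy naphtha = 0). The octane-barrels requirement is met with equality.
So FCC naphtha = 0.8698 barrels.
Total cost: 67.5·0.8698 = 58.7115.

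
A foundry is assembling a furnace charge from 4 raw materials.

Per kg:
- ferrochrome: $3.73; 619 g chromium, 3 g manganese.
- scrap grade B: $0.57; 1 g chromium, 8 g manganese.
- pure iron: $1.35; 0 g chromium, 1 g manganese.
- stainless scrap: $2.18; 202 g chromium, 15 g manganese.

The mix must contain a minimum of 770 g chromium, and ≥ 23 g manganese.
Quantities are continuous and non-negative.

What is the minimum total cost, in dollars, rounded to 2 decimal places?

Let x1 = kg of ferrochrome, x2 = kg of scrap grade B, x3 = kg of pure iron, x4 = kg of stainless scrap.
min 3.73x1 + 0.57x2 + 1.35x3 + 2.18x4 subject to:
  619x1 + 1x2 + 202x4 ≥ 770   (chromium)
  3x1 + 8x2 + 1x3 + 15x4 ≥ 23   (manganese)
  x1, x2, x3, x4 ≥ 0.
At the optimum only ferrochrome, stainless scrap are positive (scrap grade B, pure iron = 0). There the chromium and manganese constraints are tight.
Solving gives x1 = 0.7955, x4 = 1.374.
Objective = 3.73·0.7955 + 2.18·1.374 = 5.9625.

$5.96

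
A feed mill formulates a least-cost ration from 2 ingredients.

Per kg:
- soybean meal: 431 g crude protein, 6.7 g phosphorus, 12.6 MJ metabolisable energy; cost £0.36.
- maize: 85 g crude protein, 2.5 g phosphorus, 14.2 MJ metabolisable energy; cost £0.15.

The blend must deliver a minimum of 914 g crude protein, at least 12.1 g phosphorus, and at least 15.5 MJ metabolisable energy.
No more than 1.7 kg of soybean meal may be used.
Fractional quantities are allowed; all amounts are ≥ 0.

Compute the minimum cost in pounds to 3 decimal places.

£0.932

This is a linear program. Let x1 = kg of soybean meal, x2 = kg of maize.
Minimise 0.36x1 + 0.15x2 s.t.:
  431x1 + 85x2 ≥ 914   (crude protein)
  6.7x1 + 2.5x2 ≥ 12.1   (phosphorus)
  12.6x1 + 14.2x2 ≥ 15.5   (metabolisable energy)
  x1 ≤ 1.7
  x1, x2 ≥ 0.
Both inputs are positive at the optimum. There the crude protein and the soybean meal cap constraints are tight.
Solving gives x1 = 1.7, x2 = 2.133.
Cost = 0.36·1.7 + 0.15·2.133 = 0.93195.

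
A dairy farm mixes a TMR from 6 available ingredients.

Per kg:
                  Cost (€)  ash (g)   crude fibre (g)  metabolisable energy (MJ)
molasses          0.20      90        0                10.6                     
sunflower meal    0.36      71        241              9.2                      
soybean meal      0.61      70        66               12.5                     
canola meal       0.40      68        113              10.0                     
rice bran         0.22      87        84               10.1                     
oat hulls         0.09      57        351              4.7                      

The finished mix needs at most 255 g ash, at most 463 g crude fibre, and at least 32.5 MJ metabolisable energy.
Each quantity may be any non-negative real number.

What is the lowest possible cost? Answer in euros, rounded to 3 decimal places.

€0.830

Set it up as a linear program. Let x1 = kg of molasses, x2 = kg of sunflower meal, x3 = kg of soybean meal, x4 = kg of canola meal, x5 = kg of rice bran, x6 = kg of oat hulls.
min 0.2x1 + 0.36x2 + 0.61x3 + 0.4x4 + 0.22x5 + 0.09x6 subject to:
  90x1 + 71x2 + 70x3 + 68x4 + 87x5 + 57x6 ≤ 255   (ash)
  241x2 + 66x3 + 113x4 + 84x5 + 351x6 ≤ 463   (crude fibre)
  10.6x1 + 9.2x2 + 12.5x3 + 10x4 + 10.1x5 + 4.7x6 ≥ 32.5   (metabolisable energy)
  x1, x2, x3, x4, x5, x6 ≥ 0.
The cheapest feasible vertex uses only molasses, soybean meal; sunflower meal, canola meal, rice bran, oat hulls are not used. Binding constraints: ash and metabolisable energy.
That vertex is x1 = 2.383, x3 = 0.5796.
Cost = 0.2·2.383 + 0.61·0.5796 = 0.83016.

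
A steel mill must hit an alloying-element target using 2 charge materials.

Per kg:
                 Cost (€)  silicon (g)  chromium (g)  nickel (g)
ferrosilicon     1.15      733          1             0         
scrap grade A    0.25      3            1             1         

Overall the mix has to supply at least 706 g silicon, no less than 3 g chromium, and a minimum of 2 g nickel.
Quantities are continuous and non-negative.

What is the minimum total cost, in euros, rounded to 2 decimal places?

€1.61

Treat it as an LP. Let x1 = kg of ferrosilicon, x2 = kg of scrap grade A.
Minimise 1.15x1 + 0.25x2 with:
  733x1 + 3x2 ≥ 706   (silicon)
  1x1 + 1x2 ≥ 3   (chromium)
  1x2 ≥ 2   (nickel)
  x1, x2 ≥ 0.
Both inputs are positive at the optimum. There the silicon and chromium constraints are tight.
So ferrosilicon = 0.9548 kg, scrap grade A = 2.045 kg.
Objective = 1.15·0.9548 + 0.25·2.045 = 1.6093.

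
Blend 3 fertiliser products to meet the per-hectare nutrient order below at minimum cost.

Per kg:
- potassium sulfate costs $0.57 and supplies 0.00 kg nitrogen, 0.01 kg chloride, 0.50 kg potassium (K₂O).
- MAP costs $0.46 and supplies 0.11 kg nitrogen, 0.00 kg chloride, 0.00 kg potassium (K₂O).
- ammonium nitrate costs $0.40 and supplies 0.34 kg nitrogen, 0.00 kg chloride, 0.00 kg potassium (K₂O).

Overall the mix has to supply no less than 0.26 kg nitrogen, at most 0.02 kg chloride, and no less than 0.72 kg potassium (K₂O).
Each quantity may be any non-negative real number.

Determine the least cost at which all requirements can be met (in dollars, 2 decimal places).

$1.13

Let x1 = kg of potassium sulfate, x2 = kg of MAP, x3 = kg of ammonium nitrate.
Minimize 0.57x1 + 0.46x2 + 0.4x3 s.t.:
  0.11x2 + 0.34x3 ≥ 0.26   (nitrogen)
  0.01x1 ≤ 0.02   (chloride)
  0.5x1 ≥ 0.72   (potassium (K₂O))
  x1, x2, x3 ≥ 0.
The minimum-cost mix takes nothing from MAP — only potassium sulfate, ammonium nitrate. There the nitrogen and potassium (K₂O) constraints are tight.
So potassium sulfate = 1.44 kg, ammonium nitrate = 0.7647 kg.
Total cost: 0.57·1.44 + 0.4·0.7647 = 1.1267.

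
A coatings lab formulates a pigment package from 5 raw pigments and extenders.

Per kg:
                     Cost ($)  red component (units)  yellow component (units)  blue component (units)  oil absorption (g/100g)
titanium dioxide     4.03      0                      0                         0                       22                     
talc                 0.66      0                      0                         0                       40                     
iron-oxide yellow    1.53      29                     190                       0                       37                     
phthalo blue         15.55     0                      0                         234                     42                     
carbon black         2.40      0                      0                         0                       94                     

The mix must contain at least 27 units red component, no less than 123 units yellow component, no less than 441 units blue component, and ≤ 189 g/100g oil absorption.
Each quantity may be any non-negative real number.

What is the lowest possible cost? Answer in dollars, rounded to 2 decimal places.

Let x1 = kg of titanium dioxide, x2 = kg of talc, x3 = kg of iron-oxide yellow, x4 = kg of phthalo blue, x5 = kg of carbon black.
Minimise 4.03x1 + 0.66x2 + 1.53x3 + 15.55x4 + 2.4x5 with:
  29x3 ≥ 27   (red component)
  190x3 ≥ 123   (yellow component)
  234x4 ≥ 441   (blue component)
  22x1 + 40x2 + 37x3 + 42x4 + 94x5 ≤ 189   (oil absorption)
  x1, x2, x3, x4, x5 ≥ 0.
At the optimum only iron-oxide yellow, phthalo blue are positive (titanium dioxide, talc, carbon black = 0). Binding constraints: red component and blue component.
So iron-oxide yellow = 0.93103 kg, phthalo blue = 1.8846 kg.
Objective = 1.53·0.93103 + 15.55·1.8846 = 30.7300.

$30.73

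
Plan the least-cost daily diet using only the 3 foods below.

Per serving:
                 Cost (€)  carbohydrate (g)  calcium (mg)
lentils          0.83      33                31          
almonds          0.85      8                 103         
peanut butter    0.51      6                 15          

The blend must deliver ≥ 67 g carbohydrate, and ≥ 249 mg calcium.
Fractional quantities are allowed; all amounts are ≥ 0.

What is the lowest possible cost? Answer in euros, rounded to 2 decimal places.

€2.95

Treat it as an LP. Let x1 = servings of lentils, x2 = servings of almonds, x3 = servings of peanut butter.
min 0.83x1 + 0.85x2 + 0.51x3 with:
  33x1 + 8x2 + 6x3 ≥ 67   (carbohydrate)
  31x1 + 103x2 + 15x3 ≥ 249   (calcium)
  x1, x2, x3 ≥ 0.
At the optimum only lentils, almonds are positive (peanut butter = 0). There the carbohydrate and calcium constraints are tight.
So lentils = 1.558 servings, almonds = 1.949 servings.
Total cost: 0.83·1.558 + 0.85·1.949 = 2.9498.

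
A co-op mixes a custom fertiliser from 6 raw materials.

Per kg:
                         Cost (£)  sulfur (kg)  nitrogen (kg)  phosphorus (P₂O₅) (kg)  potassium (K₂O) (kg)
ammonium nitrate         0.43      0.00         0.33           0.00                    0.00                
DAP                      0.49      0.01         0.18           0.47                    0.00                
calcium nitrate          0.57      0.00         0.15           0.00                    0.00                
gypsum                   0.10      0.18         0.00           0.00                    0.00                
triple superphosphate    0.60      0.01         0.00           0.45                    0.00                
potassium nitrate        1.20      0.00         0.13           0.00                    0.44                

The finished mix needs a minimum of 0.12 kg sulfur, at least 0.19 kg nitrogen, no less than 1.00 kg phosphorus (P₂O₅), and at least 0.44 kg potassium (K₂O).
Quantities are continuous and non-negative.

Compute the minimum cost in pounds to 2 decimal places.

£2.30

Set it up as a linear program. Let x1 = kg of ammonium nitrate, x2 = kg of DAP, x3 = kg of calcium nitrate, x4 = kg of gypsum, x5 = kg of triple superphosphate, x6 = kg of potassium nitrate.
Minimise 0.43x1 + 0.49x2 + 0.57x3 + 0.1x4 + 0.6x5 + 1.2x6 subject to:
  0.01x2 + 0.18x4 + 0.01x5 ≥ 0.12   (sulfur)
  0.33x1 + 0.18x2 + 0.15x3 + 0.13x6 ≥ 0.19   (nitrogen)
  0.47x2 + 0.45x5 ≥ 1   (phosphorus (P₂O₅))
  0.44x6 ≥ 0.44   (potassium (K₂O))
  x1, x2, x3, x4, x5, x6 ≥ 0.
The cheapest feasible vertex uses only DAP, gypsum, potassium nitrate; ammonium nitrate, calcium nitrate, triple superphosphate are not used. There the sulfur, phosphorus (P₂O₅), potassium (K₂O) constraints are tight.
That vertex is x2 = 2.128, x4 = 0.5485, x6 = 1.
Total cost: 0.49·2.128 + 0.1·0.5485 + 1.2·1 = 2.2976.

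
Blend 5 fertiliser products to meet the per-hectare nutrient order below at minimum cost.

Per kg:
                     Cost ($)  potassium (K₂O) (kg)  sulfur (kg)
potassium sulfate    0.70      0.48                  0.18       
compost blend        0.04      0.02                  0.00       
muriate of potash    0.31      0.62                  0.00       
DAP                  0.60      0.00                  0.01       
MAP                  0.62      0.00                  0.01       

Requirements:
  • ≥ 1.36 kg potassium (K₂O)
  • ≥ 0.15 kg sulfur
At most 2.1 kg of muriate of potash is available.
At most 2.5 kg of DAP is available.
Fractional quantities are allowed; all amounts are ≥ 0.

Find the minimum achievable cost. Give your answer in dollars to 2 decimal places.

$1.06

Let x1 = kg of potassium sulfate, x2 = kg of compost blend, x3 = kg of muriate of potash, x4 = kg of DAP, x5 = kg of MAP.
Minimize 0.7x1 + 0.04x2 + 0.31x3 + 0.6x4 + 0.62x5 subject to:
  0.48x1 + 0.02x2 + 0.62x3 ≥ 1.36   (potassium (K₂O))
  0.18x1 + 0.01x4 + 0.01x5 ≥ 0.15   (sulfur)
  x3 ≤ 2.1
  x4 ≤ 2.5
  x1, x2, x3, x4, x5 ≥ 0.
The cheapest feasible vertex uses only potassium sulfate, muriate of potash; compost blend, DAP, MAP are not used. There the potassium (K₂O) and sulfur constraints are tight.
So potassium sulfate = 0.8333 kg, muriate of potash = 1.548 kg.
Cost = 0.7·0.8333 + 0.31·1.548 = 1.0632.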